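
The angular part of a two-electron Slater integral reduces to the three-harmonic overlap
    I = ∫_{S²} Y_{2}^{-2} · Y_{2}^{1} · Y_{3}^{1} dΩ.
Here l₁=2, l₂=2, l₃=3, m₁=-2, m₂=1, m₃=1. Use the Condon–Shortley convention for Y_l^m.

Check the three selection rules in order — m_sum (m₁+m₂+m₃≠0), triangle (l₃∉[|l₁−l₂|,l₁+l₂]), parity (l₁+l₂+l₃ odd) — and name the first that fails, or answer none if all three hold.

parity

Σmᵢ = 0  ✓
l₃∈[|l₁−l₂|,l₁+l₂]=[0,4], have l₃=3  ✓
Σlᵢ = 7 ⇒ odd  ✗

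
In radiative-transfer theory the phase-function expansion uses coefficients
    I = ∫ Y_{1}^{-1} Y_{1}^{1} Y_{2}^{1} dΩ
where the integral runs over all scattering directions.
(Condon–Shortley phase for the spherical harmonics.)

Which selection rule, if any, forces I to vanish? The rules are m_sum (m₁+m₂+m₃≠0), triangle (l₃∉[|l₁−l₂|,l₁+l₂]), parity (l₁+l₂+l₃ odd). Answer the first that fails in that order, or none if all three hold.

m_sum

Σmᵢ = 1  ✗
l₃∈[|l₁−l₂|,l₁+l₂]=[0,2], have l₃=2
Σlᵢ = 4 ⇒ even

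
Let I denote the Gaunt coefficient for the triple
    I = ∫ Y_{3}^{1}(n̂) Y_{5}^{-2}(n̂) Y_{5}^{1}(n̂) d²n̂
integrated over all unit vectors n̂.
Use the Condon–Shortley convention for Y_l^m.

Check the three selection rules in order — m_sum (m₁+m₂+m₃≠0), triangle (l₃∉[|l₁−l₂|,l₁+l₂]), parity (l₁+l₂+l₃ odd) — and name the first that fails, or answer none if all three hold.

parity

Σmᵢ = 0  ✓
l₃∈[|l₁−l₂|,l₁+l₂]=[2,8], have l₃=5  ✓
Σlᵢ = 13 ⇒ odd  ✗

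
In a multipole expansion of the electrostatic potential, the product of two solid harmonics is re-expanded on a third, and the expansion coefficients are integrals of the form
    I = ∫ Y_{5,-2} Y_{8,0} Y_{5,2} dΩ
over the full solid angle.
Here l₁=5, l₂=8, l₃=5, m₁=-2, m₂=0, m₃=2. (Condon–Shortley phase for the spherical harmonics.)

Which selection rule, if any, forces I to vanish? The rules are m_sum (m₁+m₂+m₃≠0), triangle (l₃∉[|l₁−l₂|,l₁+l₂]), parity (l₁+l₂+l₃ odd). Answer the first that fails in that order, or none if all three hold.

none

m₁+m₂+m₃ = -2 + 0 + 2 = 0  ✓
triangle: |5−8|=3 ≤ l₃=5 ≤ 5+8=13  ✓
parity: l₁+l₂+l₃ = 18 is even  ✓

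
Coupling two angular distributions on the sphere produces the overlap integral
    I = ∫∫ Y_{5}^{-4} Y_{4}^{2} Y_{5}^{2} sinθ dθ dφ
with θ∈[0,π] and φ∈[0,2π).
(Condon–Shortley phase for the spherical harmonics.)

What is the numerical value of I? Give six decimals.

m-sum 0 ✓  L=14 even ✓  1≤5≤9 ✓
Π(2lᵢ+1) = 11×9×11 = 1089
triangle coeff Δ(5,4,5) = 1/3153150
Σ_t [0,4]: t=0:+1/69120 t=1:−1/1728 t=2:+1/576 t=3:−1/1728 t=4:+1/69120 = 7/11520
(3j)²=2/143 [(5 4 5; 0 0 0)], sign=-1
Σ_t [3,4]: t=3:−1/25920 t=4:+1/11520 = 1/20736
(3j)²=5/429 [(5 4 5; -4 2 2)], sign=-1
⇒ 4πI² = 30/169
I = (+1)√(30/169/(4π)) = 0.11885360

0.118854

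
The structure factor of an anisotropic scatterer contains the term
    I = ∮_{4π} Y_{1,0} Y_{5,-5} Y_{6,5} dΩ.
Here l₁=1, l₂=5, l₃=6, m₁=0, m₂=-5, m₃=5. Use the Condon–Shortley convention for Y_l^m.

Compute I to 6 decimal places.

m-sum 0 ✓  L=12 even ✓  4≤6≤6 ✓
Π(2lᵢ+1) = 3×11×13 = 429
triangle coeff Δ(1,5,6) = 1/858
Σ_t [0,0]: t=0:+1/14400 = 1/14400
(3j)²=6/143 [(1 5 6; 0 0 0)], sign=+1
Σ_t [0,0]: t=0:+1/3628800 = 1/3628800
(3j)²=1/78 [(1 5 6; 0 -5 5)], sign=-1
⇒ 4πI² = 3/13
I = (-1)√(3/13/(4π)) = -0.13551395

-0.135514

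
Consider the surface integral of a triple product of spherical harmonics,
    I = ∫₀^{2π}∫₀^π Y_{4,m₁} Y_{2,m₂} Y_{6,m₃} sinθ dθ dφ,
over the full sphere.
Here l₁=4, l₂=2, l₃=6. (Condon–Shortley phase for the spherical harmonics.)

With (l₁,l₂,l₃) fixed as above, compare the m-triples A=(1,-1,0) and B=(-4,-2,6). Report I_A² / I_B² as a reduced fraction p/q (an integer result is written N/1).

l's match ⇒ only the (l;m) 3-j factors differ between A and B.
A: triangle coeff Δ(4,2,6) = 1/6435; Σ_t [0,0]: t=0:+1/4320 = 1/4320; (3j)²=8/429 [(4 2 6; 1 -1 0)], sign=+1
B: triangle coeff Δ(4,2,6) = 1/6435; Σ_t [0,0]: t=0:+1/967680 = 1/967680; (3j)²=1/13 [(4 2 6; -4 -2 6)], sign=+1
I_A²/I_B² = (8/429)/(1/13) = 8/33

8/33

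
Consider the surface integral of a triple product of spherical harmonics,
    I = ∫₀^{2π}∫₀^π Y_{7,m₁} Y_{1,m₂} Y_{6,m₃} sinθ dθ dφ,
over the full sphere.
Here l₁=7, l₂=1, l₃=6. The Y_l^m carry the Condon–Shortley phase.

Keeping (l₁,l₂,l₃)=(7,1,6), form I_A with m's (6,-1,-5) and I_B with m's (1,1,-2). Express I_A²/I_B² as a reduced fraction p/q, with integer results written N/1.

26/5

Same 7,1,6: normalisation and zero-m 3j drop out of the ratio.
A: Δ: 2! 12! 0! / 15! → 1/1365; sum: t=0:+1/79833600 = 1/79833600; 3j²(7 1 6; 6 -1 -5) = Δ·Π!·Σ² = 2/35  (sign -1)
B: Δ: 2! 12! 0! / 15! → 1/1365; sum: t=2:+1/1935360 = 1/1935360; 3j²(7 1 6; 1 1 -2) = Δ·Π!·Σ² = 1/91  (sign +1)
I_A²/I_B² = (2/35)/(1/91) = 26/5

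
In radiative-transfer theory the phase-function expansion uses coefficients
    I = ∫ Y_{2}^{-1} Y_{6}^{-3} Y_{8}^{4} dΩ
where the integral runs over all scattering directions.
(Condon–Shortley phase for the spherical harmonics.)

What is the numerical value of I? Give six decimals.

m-sum 0 ✓  L=16 even ✓  4≤8≤8 ✓
Π(2lᵢ+1) = 5×13×17 = 1105
triangle coeff Δ(2,6,8) = 1/30940
Σ_t [0,0]: t=0:+1/2073600 = 1/2073600
(3j)²=28/1105 [(2 6 8; 0 0 0)], sign=+1
Σ_t [0,0]: t=0:+1/13063680 = 1/13063680
(3j)²=44/1547 [(2 6 8; -1 -3 4)], sign=+1
⇒ 4πI² = 176/221
I = (+1)√(176/221/(4π)) = 0.25174176

0.251742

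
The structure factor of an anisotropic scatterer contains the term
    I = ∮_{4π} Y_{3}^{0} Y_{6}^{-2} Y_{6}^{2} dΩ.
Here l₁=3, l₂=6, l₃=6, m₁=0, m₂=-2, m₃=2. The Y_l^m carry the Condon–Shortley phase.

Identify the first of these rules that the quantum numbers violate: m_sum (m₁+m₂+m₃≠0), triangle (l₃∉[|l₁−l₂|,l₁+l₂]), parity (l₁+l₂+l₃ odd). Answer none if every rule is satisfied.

azimuthal sum: 0 − 2 + 2 = 0  ✓
3 ≤ 6 ≤ 9 (triangle on l)  ✓
L = 3 + 6 + 6 = 15 (odd)  ✗

parity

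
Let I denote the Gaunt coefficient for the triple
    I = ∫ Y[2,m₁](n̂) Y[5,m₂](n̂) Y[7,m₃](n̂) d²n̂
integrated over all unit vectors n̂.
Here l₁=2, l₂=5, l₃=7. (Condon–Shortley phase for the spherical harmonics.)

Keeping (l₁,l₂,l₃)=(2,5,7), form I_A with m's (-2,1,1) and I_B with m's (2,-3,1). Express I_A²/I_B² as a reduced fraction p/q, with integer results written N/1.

14/3

Same 2,5,7: normalisation and zero-m 3j drop out of the ratio.
A: Δ: 0! 4! 10! / 15! → 1/15015; sum: t=0:+1/414720 = 1/414720; 3j²(2 5 7; -2 1 1) = Δ·Π!·Σ² = 2/429  (sign +1)
B: Δ: 0! 4! 10! / 15! → 1/15015; sum: t=0:+1/1935360 = 1/1935360; 3j²(2 5 7; 2 -3 1) = Δ·Π!·Σ² = 1/1001  (sign +1)
I_A²/I_B² = (2/429)/(1/1001) = 14/3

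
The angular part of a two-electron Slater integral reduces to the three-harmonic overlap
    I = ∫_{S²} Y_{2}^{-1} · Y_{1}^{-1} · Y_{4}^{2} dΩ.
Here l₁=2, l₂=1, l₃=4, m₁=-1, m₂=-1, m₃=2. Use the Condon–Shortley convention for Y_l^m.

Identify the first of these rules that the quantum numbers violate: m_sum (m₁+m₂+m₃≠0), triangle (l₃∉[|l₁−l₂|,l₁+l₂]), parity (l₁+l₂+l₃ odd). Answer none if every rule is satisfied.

m₁+m₂+m₃ = -1 − 1 + 2 = 0  ✓
triangle: |2−1|=1 ≤ l₃=4 ≤ 2+1=3  ✗
parity: l₁+l₂+l₃ = 7 is odd

triangle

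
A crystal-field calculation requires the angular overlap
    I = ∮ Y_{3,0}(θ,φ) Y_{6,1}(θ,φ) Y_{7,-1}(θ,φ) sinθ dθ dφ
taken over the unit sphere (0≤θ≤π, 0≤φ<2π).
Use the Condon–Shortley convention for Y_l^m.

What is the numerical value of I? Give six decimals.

Checks pass: Σm=0; 16 even; l₃=7∈[3,9].
(2·3+1)(2·6+1)(2·7+1) = 1365
Δ: 2! 4! 10! / 17! → 1/2042040
sum: t=0:+1/207360 t=1:−1/57600 t=2:+1/207360 = -1/129600
3j²(3 6 7; 0 0 0) = Δ·Π!·Σ² = 168/12155  (sign +1)
sum: t=0:+1/362880 t=1:−1/69120 t=2:+1/172800 = -43/7257600
3j²(3 6 7; 0 1 -1) = Δ·Π!·Σ² = 1849/170170  (sign -1)
combine: 4πI² = 1365·168/12155·1849/170170 = 465948/2272985
take √, sign -1: I = -0.12772194

-0.127722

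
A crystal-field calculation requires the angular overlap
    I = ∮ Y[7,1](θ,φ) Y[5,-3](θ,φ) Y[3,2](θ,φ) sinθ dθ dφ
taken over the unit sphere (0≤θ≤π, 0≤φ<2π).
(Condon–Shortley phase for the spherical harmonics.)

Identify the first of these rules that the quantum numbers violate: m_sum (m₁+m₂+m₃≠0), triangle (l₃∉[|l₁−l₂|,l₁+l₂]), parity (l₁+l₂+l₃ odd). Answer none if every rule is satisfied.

parity

azimuthal sum: 1 − 3 + 2 = 0  ✓
2 ≤ 3 ≤ 12 (triangle on l)  ✓
L = 7 + 5 + 3 = 15 (odd)  ✗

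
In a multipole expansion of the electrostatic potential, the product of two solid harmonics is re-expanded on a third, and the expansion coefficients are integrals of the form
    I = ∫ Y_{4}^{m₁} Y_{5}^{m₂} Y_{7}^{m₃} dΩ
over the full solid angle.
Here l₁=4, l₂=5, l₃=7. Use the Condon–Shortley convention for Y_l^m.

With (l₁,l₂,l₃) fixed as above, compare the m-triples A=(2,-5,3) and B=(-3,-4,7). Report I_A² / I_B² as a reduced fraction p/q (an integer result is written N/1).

1125/7007

Same 4,5,7: normalisation and zero-m 3j drop out of the ratio.
A: Δ: 2! 6! 8! / 17! → 1/6126120; sum: t=0:+1/3870720 = 1/3870720; 3j²(4 5 7; 2 -5 3) = Δ·Π!·Σ² = 675/136136  (sign +1)
B: Δ: 2! 6! 8! / 17! → 1/6126120; sum: t=1:−1/29030400 = -1/29030400; 3j²(4 5 7; -3 -4 7) = Δ·Π!·Σ² = 21/680  (sign -1)
I_A²/I_B² = (675/136136)/(21/680) = 1125/7007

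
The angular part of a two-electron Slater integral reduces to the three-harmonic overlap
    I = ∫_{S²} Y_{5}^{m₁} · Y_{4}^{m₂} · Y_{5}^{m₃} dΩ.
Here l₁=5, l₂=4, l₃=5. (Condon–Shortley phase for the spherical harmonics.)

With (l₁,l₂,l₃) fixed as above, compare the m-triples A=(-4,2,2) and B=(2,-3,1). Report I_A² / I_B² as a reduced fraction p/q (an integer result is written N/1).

6/1

Shared (l₁,l₂,l₃)=(5,4,5): N and (l;000)² cancel in I_A²/I_B².
A: Δ = 4!·6!·4!/15! = 1/3153150; Racah Σ t=3..4: t=3:−1/25920 t=4:+1/11520 = 1/20736; ⇒ 3j(5 4 5; -4 2 2)² = 5/429, sgn -1
B: Δ = 4!·6!·4!/15! = 1/3153150; Racah Σ t=0..1: t=0:+1/5184 t=1:−1/6912 = 1/20736; ⇒ 3j(5 4 5; 2 -3 1)² = 5/2574, sgn +1
I_A²/I_B² = (5/429)/(5/2574) = 6/1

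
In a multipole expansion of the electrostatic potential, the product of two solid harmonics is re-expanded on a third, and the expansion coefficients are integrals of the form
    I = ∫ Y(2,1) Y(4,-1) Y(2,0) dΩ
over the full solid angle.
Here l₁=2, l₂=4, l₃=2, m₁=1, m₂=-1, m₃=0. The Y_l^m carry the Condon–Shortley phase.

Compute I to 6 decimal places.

Checks pass: Σm=0; 8 even; l₃=2∈[2,6].
(2·2+1)(2·4+1)(2·2+1) = 225
Δ: 4! 0! 4! / 9! → 1/630
sum: t=2:+1/16 = 1/16
3j²(2 4 2; 0 0 0) = Δ·Π!·Σ² = 2/35  (sign +1)
sum: t=1:−1/24 = -1/24
3j²(2 4 2; 1 -1 0) = Δ·Π!·Σ² = 1/21  (sign -1)
combine: 4πI² = 225·2/35·1/21 = 30/49
take √, sign -1: I = -0.22072812

-0.220728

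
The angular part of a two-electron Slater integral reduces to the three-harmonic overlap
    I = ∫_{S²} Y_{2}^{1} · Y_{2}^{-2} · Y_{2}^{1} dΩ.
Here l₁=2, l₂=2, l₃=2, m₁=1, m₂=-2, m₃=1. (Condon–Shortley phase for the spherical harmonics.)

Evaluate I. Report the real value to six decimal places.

0.220728

m-sum 0 ✓  L=6 even ✓  0≤2≤4 ✓
Π(2lᵢ+1) = 5×5×5 = 125
triangle coeff Δ(2,2,2) = 1/630
Σ_t [0,2]: t=0:+1/8 t=1:−1/1 t=2:+1/8 = -3/4
(3j)²=2/35 [(2 2 2; 0 0 0)], sign=-1
Σ_t [0,0]: t=0:+1/4 = 1/4
(3j)²=3/35 [(2 2 2; 1 -2 1)], sign=-1
⇒ 4πI² = 30/49
I = (+1)√(30/49/(4π)) = 0.22072812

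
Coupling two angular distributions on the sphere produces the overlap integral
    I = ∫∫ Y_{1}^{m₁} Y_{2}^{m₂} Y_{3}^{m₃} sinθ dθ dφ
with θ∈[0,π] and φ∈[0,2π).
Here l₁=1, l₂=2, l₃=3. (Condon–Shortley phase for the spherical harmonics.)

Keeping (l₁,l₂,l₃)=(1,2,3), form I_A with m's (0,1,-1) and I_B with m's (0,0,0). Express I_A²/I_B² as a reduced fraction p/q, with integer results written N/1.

8/9

Same 1,2,3: normalisation and zero-m 3j drop out of the ratio.
A: Δ: 0! 2! 4! / 7! → 1/105; sum: t=0:+1/6 = 1/6; 3j²(1 2 3; 0 1 -1) = Δ·Π!·Σ² = 8/105  (sign +1)
B: Δ: 0! 2! 4! / 7! → 1/105; sum: t=0:+1/4 = 1/4; 3j²(1 2 3; 0 0 0) = Δ·Π!·Σ² = 3/35  (sign -1)
I_A²/I_B² = (8/105)/(3/35) = 8/9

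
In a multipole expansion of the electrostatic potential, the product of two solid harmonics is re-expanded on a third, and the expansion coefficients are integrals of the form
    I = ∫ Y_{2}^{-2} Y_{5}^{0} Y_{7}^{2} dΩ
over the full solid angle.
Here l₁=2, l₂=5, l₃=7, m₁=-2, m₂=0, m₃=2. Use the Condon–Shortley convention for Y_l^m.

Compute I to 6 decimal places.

Rules hold: Σm=0, L=14 even, 3≤7≤7.
N = 5·11·15 = 825
Δ = 0!·4!·10!/15! = 1/15015
Racah Σ t=0..0: t=0:+1/57600 = 1/57600
⇒ 3j(2 5 7; 0 0 0)² = 21/715, sgn -1
Racah Σ t=0..0: t=0:+1/345600 = 1/345600
⇒ 3j(2 5 7; -2 0 2)² = 6/715, sgn -1
4πI² = N·(3j₀)²·(3jₘ)² = 378/1859
I = +1·√(0.203335/4π) = 0.12720415

0.127204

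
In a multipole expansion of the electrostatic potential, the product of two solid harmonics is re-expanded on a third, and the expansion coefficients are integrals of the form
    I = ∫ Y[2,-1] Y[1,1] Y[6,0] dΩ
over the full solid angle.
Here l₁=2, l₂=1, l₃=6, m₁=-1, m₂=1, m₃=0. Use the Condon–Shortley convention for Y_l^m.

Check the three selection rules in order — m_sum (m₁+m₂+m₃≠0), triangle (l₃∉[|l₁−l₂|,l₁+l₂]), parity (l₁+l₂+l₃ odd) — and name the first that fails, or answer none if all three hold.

triangle

Σmᵢ = 0  ✓
l₃∈[|l₁−l₂|,l₁+l₂]=[1,3], have l₃=6  ✗
Σlᵢ = 9 ⇒ odd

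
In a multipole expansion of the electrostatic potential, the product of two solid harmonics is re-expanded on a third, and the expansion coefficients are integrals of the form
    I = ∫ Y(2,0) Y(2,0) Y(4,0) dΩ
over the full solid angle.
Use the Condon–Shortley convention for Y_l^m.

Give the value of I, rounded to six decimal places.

0.241796

Checks pass: Σm=0; 8 even; l₃=4∈[0,4].
(2·2+1)(2·2+1)(2·4+1) = 225
Δ: 0! 4! 4! / 9! → 1/630
sum: t=0:+1/16 = 1/16
3j²(2 2 4; 0 0 0) = Δ·Π!·Σ² = 2/35  (sign +1)
(m-triple is (0,0,0) — same symbol as above.)
combine: 4πI² = 225·2/35·2/35 = 36/49
take √, sign +1: I = 0.24179554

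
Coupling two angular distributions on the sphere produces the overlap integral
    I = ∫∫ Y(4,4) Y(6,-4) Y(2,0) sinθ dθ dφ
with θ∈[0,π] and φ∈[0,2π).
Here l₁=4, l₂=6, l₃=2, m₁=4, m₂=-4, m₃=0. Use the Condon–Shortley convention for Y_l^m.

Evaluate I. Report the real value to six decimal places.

Checks pass: Σm=0; 12 even; l₃=2∈[2,10].
(2·4+1)(2·6+1)(2·2+1) = 585
Δ: 8! 0! 4! / 13! → 1/6435
sum: t=4:+1/2304 = 1/2304
3j²(4 6 2; 0 0 0) = Δ·Π!·Σ² = 5/143  (sign +1)
sum: t=0:+1/161280 = 1/161280
3j²(4 6 2; 4 -4 0) = Δ·Π!·Σ² = 1/143  (sign +1)
combine: 4πI² = 585·5/143·1/143 = 225/1573
take √, sign +1: I = 0.10668957

0.106690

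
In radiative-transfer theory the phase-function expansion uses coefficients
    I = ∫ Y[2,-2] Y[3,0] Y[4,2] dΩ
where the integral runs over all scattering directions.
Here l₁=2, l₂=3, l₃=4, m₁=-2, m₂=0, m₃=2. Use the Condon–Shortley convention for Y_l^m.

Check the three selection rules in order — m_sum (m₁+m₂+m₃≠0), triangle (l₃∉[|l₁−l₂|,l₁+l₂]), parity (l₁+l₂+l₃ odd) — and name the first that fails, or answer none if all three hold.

azimuthal sum: -2 + 0 + 2 = 0  ✓
1 ≤ 4 ≤ 5 (triangle on l)  ✓
L = 2 + 3 + 4 = 9 (odd)  ✗

parity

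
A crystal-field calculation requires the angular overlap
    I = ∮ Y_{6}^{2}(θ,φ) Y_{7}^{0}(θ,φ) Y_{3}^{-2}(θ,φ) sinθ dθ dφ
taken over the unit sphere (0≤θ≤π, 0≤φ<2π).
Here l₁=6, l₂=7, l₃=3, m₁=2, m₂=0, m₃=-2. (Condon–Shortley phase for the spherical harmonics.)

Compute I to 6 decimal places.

m-sum 0 ✓  L=16 even ✓  1≤3≤13 ✓
Π(2lᵢ+1) = 13×15×7 = 1365
triangle coeff Δ(6,7,3) = 1/2042040
Σ_t [4,6]: t=4:+1/207360 t=5:−1/57600 t=6:+1/207360 = -1/129600
(3j)²=168/12155 [(6 7 3; 0 0 0)], sign=+1
Σ_t [3,4]: t=3:−1/725760 t=4:+1/207360 = 1/290304
(3j)²=125/7293 [(6 7 3; 2 0 -2)], sign=-1
⇒ 4πI² = 147000/454597
I = (-1)√(147000/454597/(4π)) = -0.16041333

-0.160413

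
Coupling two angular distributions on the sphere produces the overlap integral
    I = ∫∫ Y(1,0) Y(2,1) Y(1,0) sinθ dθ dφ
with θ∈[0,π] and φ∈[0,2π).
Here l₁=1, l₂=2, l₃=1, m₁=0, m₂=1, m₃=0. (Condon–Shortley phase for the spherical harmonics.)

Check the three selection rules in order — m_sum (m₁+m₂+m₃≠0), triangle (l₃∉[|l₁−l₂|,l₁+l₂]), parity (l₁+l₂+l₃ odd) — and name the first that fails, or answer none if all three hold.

m_sum

Σmᵢ = 1  ✗
l₃∈[|l₁−l₂|,l₁+l₂]=[1,3], have l₃=1
Σlᵢ = 4 ⇒ even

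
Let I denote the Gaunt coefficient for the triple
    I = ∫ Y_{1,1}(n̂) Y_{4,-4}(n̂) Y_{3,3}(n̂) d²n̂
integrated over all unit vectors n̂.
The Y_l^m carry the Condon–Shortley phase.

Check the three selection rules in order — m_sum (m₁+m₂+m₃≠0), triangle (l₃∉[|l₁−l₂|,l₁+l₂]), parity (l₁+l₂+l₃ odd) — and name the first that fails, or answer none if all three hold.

none

Σmᵢ = 0  ✓
l₃∈[|l₁−l₂|,l₁+l₂]=[3,5], have l₃=3  ✓
Σlᵢ = 8 ⇒ even  ✓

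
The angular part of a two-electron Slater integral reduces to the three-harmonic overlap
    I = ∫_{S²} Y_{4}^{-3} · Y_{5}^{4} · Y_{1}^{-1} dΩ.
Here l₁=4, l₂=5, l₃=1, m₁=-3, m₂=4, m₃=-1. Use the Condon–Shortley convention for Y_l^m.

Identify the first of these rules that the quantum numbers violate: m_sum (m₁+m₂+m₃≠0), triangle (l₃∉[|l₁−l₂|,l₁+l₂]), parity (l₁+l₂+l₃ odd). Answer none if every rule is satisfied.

none

azimuthal sum: -3 + 4 − 1 = 0  ✓
1 ≤ 1 ≤ 9 (triangle on l)  ✓
L = 4 + 5 + 1 = 10 (even)  ✓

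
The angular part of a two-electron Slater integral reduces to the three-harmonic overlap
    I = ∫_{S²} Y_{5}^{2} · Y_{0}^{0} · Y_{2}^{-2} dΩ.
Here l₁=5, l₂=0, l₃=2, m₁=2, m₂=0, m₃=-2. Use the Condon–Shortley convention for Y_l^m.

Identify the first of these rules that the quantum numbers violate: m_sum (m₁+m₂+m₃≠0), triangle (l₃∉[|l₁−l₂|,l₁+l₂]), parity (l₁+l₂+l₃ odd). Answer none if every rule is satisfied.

triangle

azimuthal sum: 2 + 0 − 2 = 0  ✓
5 ≤ 2 ≤ 5 (triangle on l)  ✗
L = 5 + 0 + 2 = 7 (odd)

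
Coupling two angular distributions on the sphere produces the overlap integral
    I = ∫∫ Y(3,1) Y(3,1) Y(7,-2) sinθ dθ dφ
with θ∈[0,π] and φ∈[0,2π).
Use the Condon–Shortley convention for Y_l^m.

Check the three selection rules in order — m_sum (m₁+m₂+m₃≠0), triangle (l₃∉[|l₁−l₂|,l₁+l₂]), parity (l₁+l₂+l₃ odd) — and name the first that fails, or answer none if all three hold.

triangle

m₁+m₂+m₃ = 1 + 1 − 2 = 0  ✓
triangle: |3−3|=0 ≤ l₃=7 ≤ 3+3=6  ✗
parity: l₁+l₂+l₃ = 13 is odd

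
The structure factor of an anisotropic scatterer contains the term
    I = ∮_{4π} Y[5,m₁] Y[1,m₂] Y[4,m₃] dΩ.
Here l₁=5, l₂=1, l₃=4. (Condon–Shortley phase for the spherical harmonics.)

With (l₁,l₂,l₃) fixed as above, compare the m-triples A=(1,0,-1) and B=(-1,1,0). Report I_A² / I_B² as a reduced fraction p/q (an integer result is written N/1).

Same 5,1,4: normalisation and zero-m 3j drop out of the ratio.
A: Δ: 2! 8! 0! / 11! → 1/495; sum: t=1:−1/720 = -1/720; 3j²(5 1 4; 1 0 -1) = Δ·Π!·Σ² = 8/165  (sign +1)
B: Δ: 2! 8! 0! / 11! → 1/495; sum: t=2:+1/1152 = 1/1152; 3j²(5 1 4; -1 1 0) = Δ·Π!·Σ² = 1/33  (sign +1)
I_A²/I_B² = (8/165)/(1/33) = 8/5

8/5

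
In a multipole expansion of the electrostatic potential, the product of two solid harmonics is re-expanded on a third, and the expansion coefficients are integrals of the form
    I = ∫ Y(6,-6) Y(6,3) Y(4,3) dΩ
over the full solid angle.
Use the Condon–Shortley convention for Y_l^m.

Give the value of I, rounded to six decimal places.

-0.119136

m-sum 0 ✓  L=16 even ✓  0≤4≤12 ✓
Π(2lᵢ+1) = 13×13×9 = 1521
triangle coeff Δ(6,6,4) = 1/15315300
Σ_t [2,6]: t=2:+1/829440 t=3:−1/25920 t=4:+1/9216 t=5:−1/25920 t=6:+1/829440 = 7/207360
(3j)²=28/2431 [(6 6 4; 0 0 0)], sign=+1
Σ_t [8,8]: t=8:+1/5806080 = 1/5806080
(3j)²=9/884 [(6 6 4; -6 3 3)], sign=-1
⇒ 4πI² = 567/3179
I = (-1)√(567/3179/(4π)) = -0.11913554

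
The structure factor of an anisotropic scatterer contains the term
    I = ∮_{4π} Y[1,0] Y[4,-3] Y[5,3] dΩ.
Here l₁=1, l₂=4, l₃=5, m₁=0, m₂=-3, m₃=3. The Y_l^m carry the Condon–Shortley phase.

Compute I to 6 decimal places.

-0.196426

Checks pass: Σm=0; 10 even; l₃=5∈[3,5].
(2·1+1)(2·4+1)(2·5+1) = 297
Δ: 0! 2! 8! / 11! → 1/495
sum: t=0:+1/576 = 1/576
3j²(1 4 5; 0 0 0) = Δ·Π!·Σ² = 5/99  (sign -1)
sum: t=0:+1/5040 = 1/5040
3j²(1 4 5; 0 -3 3) = Δ·Π!·Σ² = 16/495  (sign +1)
combine: 4πI² = 297·5/99·16/495 = 16/33
take √, sign -1: I = -0.19642560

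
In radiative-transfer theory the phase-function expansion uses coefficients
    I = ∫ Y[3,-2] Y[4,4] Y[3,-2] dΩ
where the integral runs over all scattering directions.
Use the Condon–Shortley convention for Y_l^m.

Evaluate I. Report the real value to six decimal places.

0.214561

m-sum 0 ✓  L=10 even ✓  1≤3≤7 ✓
Π(2lᵢ+1) = 7×9×7 = 441
triangle coeff Δ(3,4,3) = 1/34650
Σ_t [1,3]: t=1:−1/72 t=2:+1/16 t=3:−1/72 = 5/144
(3j)²=2/77 [(3 4 3; 0 0 0)], sign=-1
Σ_t [4,4]: t=4:+1/576 = 1/576
(3j)²=5/99 [(3 4 3; -2 4 -2)], sign=-1
⇒ 4πI² = 70/121
I = (+1)√(70/121/(4π)) = 0.21456131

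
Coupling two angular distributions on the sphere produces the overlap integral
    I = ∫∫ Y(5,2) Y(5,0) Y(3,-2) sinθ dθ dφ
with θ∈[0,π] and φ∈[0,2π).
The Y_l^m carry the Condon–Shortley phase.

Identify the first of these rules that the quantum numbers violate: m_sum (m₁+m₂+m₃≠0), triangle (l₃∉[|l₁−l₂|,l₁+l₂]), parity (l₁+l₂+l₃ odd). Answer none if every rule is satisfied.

azimuthal sum: 2 + 0 − 2 = 0  ✓
0 ≤ 3 ≤ 10 (triangle on l)  ✓
L = 5 + 5 + 3 = 13 (odd)  ✗

parity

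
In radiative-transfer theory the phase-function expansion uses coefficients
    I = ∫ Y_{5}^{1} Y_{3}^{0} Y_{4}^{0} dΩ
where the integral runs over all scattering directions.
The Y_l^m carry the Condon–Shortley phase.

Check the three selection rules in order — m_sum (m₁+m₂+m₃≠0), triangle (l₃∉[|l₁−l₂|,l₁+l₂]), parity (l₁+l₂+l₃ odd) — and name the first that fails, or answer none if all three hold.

m_sum

Σmᵢ = 1  ✗
l₃∈[|l₁−l₂|,l₁+l₂]=[2,8], have l₃=4
Σlᵢ = 12 ⇒ even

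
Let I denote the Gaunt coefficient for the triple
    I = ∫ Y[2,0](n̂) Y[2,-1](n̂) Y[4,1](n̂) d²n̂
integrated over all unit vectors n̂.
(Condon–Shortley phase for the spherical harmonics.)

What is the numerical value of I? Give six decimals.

m-sum 0 ✓  L=8 even ✓  0≤4≤4 ✓
Π(2lᵢ+1) = 5×5×9 = 225
triangle coeff Δ(2,2,4) = 1/630
Σ_t [0,0]: t=0:+1/16 = 1/16
(3j)²=2/35 [(2 2 4; 0 0 0)], sign=+1
Σ_t [0,0]: t=0:+1/24 = 1/24
(3j)²=1/21 [(2 2 4; 0 -1 1)], sign=-1
⇒ 4πI² = 30/49
I = (-1)√(30/49/(4π)) = -0.22072812

-0.220728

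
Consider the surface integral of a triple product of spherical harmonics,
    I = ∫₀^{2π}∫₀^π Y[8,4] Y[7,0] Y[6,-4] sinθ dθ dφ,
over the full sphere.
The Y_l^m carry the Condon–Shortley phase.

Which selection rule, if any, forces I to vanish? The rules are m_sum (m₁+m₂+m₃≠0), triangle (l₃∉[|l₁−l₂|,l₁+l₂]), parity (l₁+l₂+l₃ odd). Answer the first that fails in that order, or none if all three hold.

parity

azimuthal sum: 4 + 0 − 4 = 0  ✓
1 ≤ 6 ≤ 15 (triangle on l)  ✓
L = 8 + 7 + 6 = 21 (odd)  ✗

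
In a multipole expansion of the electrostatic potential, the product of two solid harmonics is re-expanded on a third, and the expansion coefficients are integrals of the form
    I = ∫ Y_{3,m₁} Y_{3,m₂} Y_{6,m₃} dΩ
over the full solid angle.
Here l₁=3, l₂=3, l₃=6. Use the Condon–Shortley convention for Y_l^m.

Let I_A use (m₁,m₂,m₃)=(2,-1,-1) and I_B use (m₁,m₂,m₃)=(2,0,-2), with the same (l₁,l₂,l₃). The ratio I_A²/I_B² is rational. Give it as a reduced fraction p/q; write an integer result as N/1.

l's match ⇒ only the (l;m) 3-j factors differ between A and B.
A: triangle coeff Δ(3,3,6) = 1/12012; Σ_t [0,0]: t=0:+1/5760 = 1/5760; (3j)²=5/572 [(3 3 6; 2 -1 -1)], sign=-1
B: triangle coeff Δ(3,3,6) = 1/12012; Σ_t [0,0]: t=0:+1/4320 = 1/4320; (3j)²=8/429 [(3 3 6; 2 0 -2)], sign=+1
I_A²/I_B² = (5/572)/(8/429) = 15/32

15/32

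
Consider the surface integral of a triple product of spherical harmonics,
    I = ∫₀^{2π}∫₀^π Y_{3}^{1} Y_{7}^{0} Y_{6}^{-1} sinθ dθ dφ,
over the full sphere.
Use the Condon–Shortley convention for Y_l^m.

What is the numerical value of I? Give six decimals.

0.006417

m-sum 0 ✓  L=16 even ✓  4≤6≤10 ✓
Π(2lᵢ+1) = 7×15×13 = 1365
triangle coeff Δ(3,7,6) = 1/2042040
Σ_t [1,3]: t=1:−1/207360 t=2:+1/57600 t=3:−1/207360 = 1/129600
(3j)²=168/12155 [(3 7 6; 0 0 0)], sign=+1
Σ_t [0,2]: t=0:+1/1451520 t=1:−1/103680 t=2:+1/115200 = -1/3628800
(3j)²=1/36465 [(3 7 6; 1 0 -1)], sign=+1
⇒ 4πI² = 1176/2272985
I = (+1)√(1176/2272985/(4π)) = 0.00641653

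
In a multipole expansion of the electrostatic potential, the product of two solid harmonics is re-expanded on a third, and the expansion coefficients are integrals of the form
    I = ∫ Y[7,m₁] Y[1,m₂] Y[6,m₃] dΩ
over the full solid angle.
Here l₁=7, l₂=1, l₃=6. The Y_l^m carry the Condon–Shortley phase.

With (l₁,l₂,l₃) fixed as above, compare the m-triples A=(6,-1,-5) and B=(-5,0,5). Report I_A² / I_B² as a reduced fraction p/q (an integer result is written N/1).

13/4

Shared (l₁,l₂,l₃)=(7,1,6): N and (l;000)² cancel in I_A²/I_B².
A: Δ = 2!·12!·0!/15! = 1/1365; Racah Σ t=0..0: t=0:+1/79833600 = 1/79833600; ⇒ 3j(7 1 6; 6 -1 -5)² = 2/35, sgn -1
B: Δ = 2!·12!·0!/15! = 1/1365; Racah Σ t=1..1: t=1:−1/39916800 = -1/39916800; ⇒ 3j(7 1 6; -5 0 5)² = 8/455, sgn +1
I_A²/I_B² = (2/35)/(8/455) = 13/4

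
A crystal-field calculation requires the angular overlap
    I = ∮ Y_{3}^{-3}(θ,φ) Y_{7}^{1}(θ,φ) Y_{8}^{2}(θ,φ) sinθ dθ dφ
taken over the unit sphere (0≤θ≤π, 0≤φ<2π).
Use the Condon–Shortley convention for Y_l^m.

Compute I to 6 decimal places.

-0.168590

m-sum 0 ✓  L=18 even ✓  4≤8≤10 ✓
Π(2lᵢ+1) = 7×15×17 = 1785
triangle coeff Δ(3,7,8) = 1/5290740
Σ_t [0,2]: t=0:+1/7257600 t=1:−1/2073600 t=2:+1/7257600 = -1/4838400
(3j)²=252/20995 [(3 7 8; 0 0 0)], sign=-1
Σ_t [2,2]: t=2:+1/24883200 = 1/24883200
(3j)²=70/4199 [(3 7 8; -3 1 2)], sign=+1
⇒ 4πI² = 370440/1037153
I = (-1)√(370440/1037153/(4π)) = -0.16859030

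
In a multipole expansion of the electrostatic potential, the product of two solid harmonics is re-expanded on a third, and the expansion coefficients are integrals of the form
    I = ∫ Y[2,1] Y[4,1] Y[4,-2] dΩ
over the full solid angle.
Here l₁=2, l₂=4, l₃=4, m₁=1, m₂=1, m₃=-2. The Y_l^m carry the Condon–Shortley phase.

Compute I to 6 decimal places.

0.127700

Checks pass: Σm=0; 10 even; l₃=4∈[2,6].
(2·2+1)(2·4+1)(2·4+1) = 405
Δ: 2! 2! 6! / 11! → 1/13860
sum: t=0:+1/192 t=1:−1/36 t=2:+1/192 = -5/288
3j²(2 4 4; 0 0 0) = Δ·Π!·Σ² = 20/693  (sign -1)
sum: t=0:+1/240 t=1:−1/96 = -1/160
3j²(2 4 4; 1 1 -2) = Δ·Π!·Σ² = 27/1540  (sign -1)
combine: 4πI² = 405·20/693·27/1540 = 1215/5929
take √, sign +1: I = 0.12770047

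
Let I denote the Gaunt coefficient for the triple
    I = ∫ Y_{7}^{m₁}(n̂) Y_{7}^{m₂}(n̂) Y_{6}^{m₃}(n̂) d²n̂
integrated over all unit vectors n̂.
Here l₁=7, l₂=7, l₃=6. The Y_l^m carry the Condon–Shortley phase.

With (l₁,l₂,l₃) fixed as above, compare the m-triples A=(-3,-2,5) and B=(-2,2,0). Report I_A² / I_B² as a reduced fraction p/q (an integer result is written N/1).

Same 7,7,6: normalisation and zero-m 3j drop out of the ratio.
A: Δ: 8! 6! 6! / 21! → 1/2444321880; sum: t=4:+1/49766400 t=5:−1/62208000 = 1/248832000; 3j²(7 7 6; -3 -2 5) = Δ·Π!·Σ² = 21/20995  (sign -1)
B: Δ: 8! 6! 6! / 21! → 1/2444321880; sum: t=3:−1/373248000 t=4:+1/8294400 t=5:−1/1658880 t=6:+1/1866240 t=7:−1/11612160 t=8:+1/580608000 = -1/29859840; 3j²(7 7 6; -2 2 0) = Δ·Π!·Σ² = 125/277134  (sign -1)
I_A²/I_B² = (21/20995)/(125/277134) = 1386/625

1386/625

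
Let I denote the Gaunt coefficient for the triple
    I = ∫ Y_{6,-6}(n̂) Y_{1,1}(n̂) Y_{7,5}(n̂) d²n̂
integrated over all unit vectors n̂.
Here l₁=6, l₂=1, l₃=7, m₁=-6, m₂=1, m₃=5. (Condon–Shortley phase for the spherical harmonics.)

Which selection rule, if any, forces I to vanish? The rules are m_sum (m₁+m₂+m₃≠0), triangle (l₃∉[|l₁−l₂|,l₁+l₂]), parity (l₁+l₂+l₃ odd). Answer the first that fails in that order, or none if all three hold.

azimuthal sum: -6 + 1 + 5 = 0  ✓
5 ≤ 7 ≤ 7 (triangle on l)  ✓
L = 6 + 1 + 7 = 14 (even)  ✓

none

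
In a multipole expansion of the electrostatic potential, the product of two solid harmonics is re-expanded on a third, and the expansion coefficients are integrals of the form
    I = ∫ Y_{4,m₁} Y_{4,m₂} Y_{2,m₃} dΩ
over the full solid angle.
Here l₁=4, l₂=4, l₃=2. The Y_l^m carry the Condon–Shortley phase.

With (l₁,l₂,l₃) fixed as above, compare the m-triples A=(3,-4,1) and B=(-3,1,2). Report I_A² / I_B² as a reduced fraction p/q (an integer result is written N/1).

Shared (l₁,l₂,l₃)=(4,4,2): N and (l;000)² cancel in I_A²/I_B².
A: Δ = 6!·2!·2!/11! = 1/13860; Racah Σ t=0..0: t=0:+1/1440 = 1/1440; ⇒ 3j(4 4 2; 3 -4 1)² = 7/165, sgn -1
B: Δ = 6!·2!·2!/11! = 1/13860; Racah Σ t=5..5: t=5:−1/480 = -1/480; ⇒ 3j(4 4 2; -3 1 2)² = 3/110, sgn -1
I_A²/I_B² = (7/165)/(3/110) = 14/9

14/9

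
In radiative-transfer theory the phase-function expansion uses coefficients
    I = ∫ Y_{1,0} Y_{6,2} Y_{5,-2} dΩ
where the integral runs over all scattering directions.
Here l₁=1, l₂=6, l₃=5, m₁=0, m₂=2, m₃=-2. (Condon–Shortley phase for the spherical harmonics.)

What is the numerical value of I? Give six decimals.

m-sum 0 ✓  L=12 even ✓  5≤5≤7 ✓
Π(2lᵢ+1) = 3×13×11 = 429
triangle coeff Δ(1,6,5) = 1/858
Σ_t [1,1]: t=1:−1/14400 = -1/14400
(3j)²=6/143 [(1 6 5; 0 0 0)], sign=+1
Σ_t [1,1]: t=1:−1/30240 = -1/30240
(3j)²=16/429 [(1 6 5; 0 2 -2)], sign=+1
⇒ 4πI² = 96/143
I = (+1)√(96/143/(4π)) = 0.23113338

0.231133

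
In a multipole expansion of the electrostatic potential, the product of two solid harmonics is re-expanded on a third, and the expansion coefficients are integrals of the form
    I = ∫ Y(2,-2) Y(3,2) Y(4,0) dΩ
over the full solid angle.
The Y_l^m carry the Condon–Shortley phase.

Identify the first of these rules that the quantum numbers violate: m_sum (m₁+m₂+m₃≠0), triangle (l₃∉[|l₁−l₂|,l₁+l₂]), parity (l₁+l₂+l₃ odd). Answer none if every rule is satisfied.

parity

m₁+m₂+m₃ = -2 + 2 + 0 = 0  ✓
triangle: |2−3|=1 ≤ l₃=4 ≤ 2+3=5  ✓
parity: l₁+l₂+l₃ = 9 is odd  ✗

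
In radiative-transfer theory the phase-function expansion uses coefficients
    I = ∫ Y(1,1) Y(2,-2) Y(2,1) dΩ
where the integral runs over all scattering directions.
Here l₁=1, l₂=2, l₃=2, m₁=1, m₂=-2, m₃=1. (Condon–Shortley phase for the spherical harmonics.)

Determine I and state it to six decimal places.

Σlᵢ=5 odd — θ-integrand is odd under cosθ→−cosθ; I=0

0.000000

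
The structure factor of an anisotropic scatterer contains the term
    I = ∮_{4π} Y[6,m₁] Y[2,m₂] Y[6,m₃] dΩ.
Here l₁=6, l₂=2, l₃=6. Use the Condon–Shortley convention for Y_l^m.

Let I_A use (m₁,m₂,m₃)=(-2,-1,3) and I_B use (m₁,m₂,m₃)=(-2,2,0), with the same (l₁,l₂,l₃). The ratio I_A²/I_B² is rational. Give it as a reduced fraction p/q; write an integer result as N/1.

Shared (l₁,l₂,l₃)=(6,2,6): N and (l;000)² cancel in I_A²/I_B².
A: Δ = 2!·10!·2!/15! = 1/90090; Racah Σ t=0..1: t=0:+1/161280 t=1:−1/60480 = -1/96768; ⇒ 3j(6 2 6; -2 -1 3)² = 15/1001, sgn +1
B: Δ = 2!·10!·2!/15! = 1/90090; Racah Σ t=2..2: t=2:+1/69120 = 1/69120; ⇒ 3j(6 2 6; -2 2 0)² = 4/143, sgn +1
I_A²/I_B² = (15/1001)/(4/143) = 15/28

15/28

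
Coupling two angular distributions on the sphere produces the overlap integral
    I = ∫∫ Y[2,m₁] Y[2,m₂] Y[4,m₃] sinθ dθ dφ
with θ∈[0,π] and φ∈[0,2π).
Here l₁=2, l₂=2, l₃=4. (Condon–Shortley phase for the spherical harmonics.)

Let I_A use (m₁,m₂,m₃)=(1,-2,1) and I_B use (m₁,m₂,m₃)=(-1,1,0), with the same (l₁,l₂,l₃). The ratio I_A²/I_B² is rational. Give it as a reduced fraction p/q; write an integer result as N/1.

l's match ⇒ only the (l;m) 3-j factors differ between A and B.
A: triangle coeff Δ(2,2,4) = 1/630; Σ_t [0,0]: t=0:+1/144 = 1/144; (3j)²=1/126 [(2 2 4; 1 -2 1)], sign=-1
B: triangle coeff Δ(2,2,4) = 1/630; Σ_t [0,0]: t=0:+1/36 = 1/36; (3j)²=8/315 [(2 2 4; -1 1 0)], sign=+1
I_A²/I_B² = (1/126)/(8/315) = 5/16

5/16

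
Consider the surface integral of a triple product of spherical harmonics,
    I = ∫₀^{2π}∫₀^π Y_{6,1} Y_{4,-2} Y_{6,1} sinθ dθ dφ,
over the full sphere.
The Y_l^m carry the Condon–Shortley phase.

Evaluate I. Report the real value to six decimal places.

0.133571

Rules hold: Σm=0, L=16 even, 2≤6≤10.
N = 13·9·13 = 1521
Δ = 4!·8!·4!/17! = 1/15315300
Racah Σ t=0..4: t=0:+1/829440 t=1:−1/25920 t=2:+1/9216 t=3:−1/25920 t=4:+1/829440 = 7/207360
⇒ 3j(6 4 6; 0 0 0)² = 28/2431, sgn +1
Racah Σ t=0..2: t=0:+1/69120 t=1:−1/20736 t=2:+1/69120 = -1/51840
⇒ 3j(6 4 6; 1 -2 1)² = 280/21879, sgn +1
4πI² = N·(3j₀)²·(3jₘ)² = 7840/34969
I = +1·√(0.224199/4π) = 0.13357079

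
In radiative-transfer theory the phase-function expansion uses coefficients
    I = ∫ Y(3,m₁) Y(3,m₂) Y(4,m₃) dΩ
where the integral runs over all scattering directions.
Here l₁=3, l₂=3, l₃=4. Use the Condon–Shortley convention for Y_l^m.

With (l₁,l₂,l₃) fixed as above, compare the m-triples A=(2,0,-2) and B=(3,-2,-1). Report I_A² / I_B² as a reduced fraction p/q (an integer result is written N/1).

Same 3,3,4: normalisation and zero-m 3j drop out of the ratio.
A: Δ: 2! 4! 4! / 11! → 1/34650; sum: t=0:+1/72 t=1:−1/96 = 1/288; 3j²(3 3 4; 2 0 -2) = Δ·Π!·Σ² = 1/462  (sign +1)
B: Δ: 2! 4! 4! / 11! → 1/34650; sum: t=0:+1/288 = 1/288; 3j²(3 3 4; 3 -2 -1) = Δ·Π!·Σ² = 5/231  (sign -1)
I_A²/I_B² = (1/462)/(5/231) = 1/10

1/10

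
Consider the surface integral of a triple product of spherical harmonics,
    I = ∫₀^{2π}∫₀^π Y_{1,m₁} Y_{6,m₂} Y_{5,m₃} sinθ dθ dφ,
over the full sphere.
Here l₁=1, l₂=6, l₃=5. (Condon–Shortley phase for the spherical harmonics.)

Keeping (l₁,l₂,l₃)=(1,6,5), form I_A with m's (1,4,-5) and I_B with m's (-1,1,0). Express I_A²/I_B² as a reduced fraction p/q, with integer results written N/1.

Shared (l₁,l₂,l₃)=(1,6,5): N and (l;000)² cancel in I_A²/I_B².
A: Δ = 2!·0!·10!/13! = 1/858; Racah Σ t=0..0: t=0:+1/7257600 = 1/7257600; ⇒ 3j(1 6 5; 1 4 -5)² = 1/858, sgn +1
B: Δ = 2!·0!·10!/13! = 1/858; Racah Σ t=2..2: t=2:+1/28800 = 1/28800; ⇒ 3j(1 6 5; -1 1 0)² = 7/286, sgn -1
I_A²/I_B² = (1/858)/(7/286) = 1/21

1/21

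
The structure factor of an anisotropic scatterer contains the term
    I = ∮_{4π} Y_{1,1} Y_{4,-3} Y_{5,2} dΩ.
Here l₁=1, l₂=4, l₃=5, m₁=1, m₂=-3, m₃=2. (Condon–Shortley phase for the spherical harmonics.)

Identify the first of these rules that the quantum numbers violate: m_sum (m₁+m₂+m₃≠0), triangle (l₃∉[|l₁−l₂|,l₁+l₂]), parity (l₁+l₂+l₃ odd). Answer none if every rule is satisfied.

none

azimuthal sum: 1 − 3 + 2 = 0  ✓
3 ≤ 5 ≤ 5 (triangle on l)  ✓
L = 1 + 4 + 5 = 10 (even)  ✓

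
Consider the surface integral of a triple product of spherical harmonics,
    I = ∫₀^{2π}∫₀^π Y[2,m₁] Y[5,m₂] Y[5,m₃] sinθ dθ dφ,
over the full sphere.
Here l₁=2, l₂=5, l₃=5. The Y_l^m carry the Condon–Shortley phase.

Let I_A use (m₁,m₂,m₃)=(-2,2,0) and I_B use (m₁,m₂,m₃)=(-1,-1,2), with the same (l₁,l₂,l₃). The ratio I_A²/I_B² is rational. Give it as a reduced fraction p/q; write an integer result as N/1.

10/3

Same 2,5,5: normalisation and zero-m 3j drop out of the ratio.
A: Δ: 2! 2! 8! / 13! → 1/38610; sum: t=2:+1/2880 = 1/2880; 3j²(2 5 5; -2 2 0) = Δ·Π!·Σ² = 14/429  (sign -1)
B: Δ: 2! 2! 8! / 13! → 1/38610; sum: t=1:−1/1440 t=2:+1/2880 = -1/2880; 3j²(2 5 5; -1 -1 2) = Δ·Π!·Σ² = 7/715  (sign +1)
I_A²/I_B² = (14/429)/(7/715) = 10/3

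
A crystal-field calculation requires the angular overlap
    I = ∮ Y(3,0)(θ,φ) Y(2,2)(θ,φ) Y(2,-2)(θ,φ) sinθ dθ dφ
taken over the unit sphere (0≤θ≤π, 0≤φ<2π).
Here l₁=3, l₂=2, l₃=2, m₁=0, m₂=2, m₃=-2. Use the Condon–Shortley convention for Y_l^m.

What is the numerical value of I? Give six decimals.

0.000000

Σlᵢ=7 odd — θ-integrand is odd under cosθ→−cosθ; I=0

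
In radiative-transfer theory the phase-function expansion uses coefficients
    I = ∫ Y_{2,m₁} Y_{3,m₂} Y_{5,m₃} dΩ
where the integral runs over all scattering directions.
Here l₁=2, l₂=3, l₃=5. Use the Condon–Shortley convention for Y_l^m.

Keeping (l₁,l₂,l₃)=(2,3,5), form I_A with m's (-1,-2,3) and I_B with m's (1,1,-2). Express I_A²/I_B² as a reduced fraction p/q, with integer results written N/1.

l's match ⇒ only the (l;m) 3-j factors differ between A and B.
A: triangle coeff Δ(2,3,5) = 1/2310; Σ_t [0,0]: t=0:+1/720 = 1/720; (3j)²=8/165 [(2 3 5; -1 -2 3)], sign=+1
B: triangle coeff Δ(2,3,5) = 1/2310; Σ_t [0,0]: t=0:+1/288 = 1/288; (3j)²=1/22 [(2 3 5; 1 1 -2)], sign=-1
I_A²/I_B² = (8/165)/(1/22) = 16/15

16/15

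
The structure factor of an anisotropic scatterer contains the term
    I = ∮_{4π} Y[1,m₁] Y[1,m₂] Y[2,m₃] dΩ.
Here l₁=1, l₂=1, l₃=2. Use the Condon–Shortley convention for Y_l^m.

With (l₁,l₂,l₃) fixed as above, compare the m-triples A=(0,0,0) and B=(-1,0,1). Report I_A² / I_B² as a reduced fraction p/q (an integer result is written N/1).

4/3

l's match ⇒ only the (l;m) 3-j factors differ between A and B.
A: triangle coeff Δ(1,1,2) = 1/30; Σ_t [0,0]: t=0:+1/1 = 1/1; (3j)²=2/15 [(1 1 2; 0 0 0)], sign=+1
B: triangle coeff Δ(1,1,2) = 1/30; Σ_t [0,0]: t=0:+1/2 = 1/2; (3j)²=1/10 [(1 1 2; -1 0 1)], sign=-1
I_A²/I_B² = (2/15)/(1/10) = 4/3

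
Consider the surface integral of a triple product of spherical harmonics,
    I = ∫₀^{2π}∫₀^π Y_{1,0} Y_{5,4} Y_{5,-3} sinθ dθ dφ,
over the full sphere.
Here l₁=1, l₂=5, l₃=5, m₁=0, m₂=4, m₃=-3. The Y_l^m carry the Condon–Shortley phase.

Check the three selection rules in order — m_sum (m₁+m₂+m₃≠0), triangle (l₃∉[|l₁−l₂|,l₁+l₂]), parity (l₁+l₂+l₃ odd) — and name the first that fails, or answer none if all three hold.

Σmᵢ = 1  ✗
l₃∈[|l₁−l₂|,l₁+l₂]=[4,6], have l₃=5
Σlᵢ = 11 ⇒ odd

m_sum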